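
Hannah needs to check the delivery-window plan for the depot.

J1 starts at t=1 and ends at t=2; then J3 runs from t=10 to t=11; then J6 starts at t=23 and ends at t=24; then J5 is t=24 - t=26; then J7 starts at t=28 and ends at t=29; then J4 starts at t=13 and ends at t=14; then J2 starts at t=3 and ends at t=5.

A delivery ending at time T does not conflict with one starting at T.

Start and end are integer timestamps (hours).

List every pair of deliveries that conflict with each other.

none

Two intervals overlap when each starts before the other ends.
Sorted by start: J1, J2, J3, J4, J6, J5, J7.
J2 starts after J1 ends — done with J1.
J3 starts after J2 ends — done with J2.
J4 starts after J3 ends — done with J3.
J6 starts after J4 ends — done with J4.
J5 starts exactly when J6 ends (back-to-back, no overlap) — done with J6.
J7 starts after J5 ends.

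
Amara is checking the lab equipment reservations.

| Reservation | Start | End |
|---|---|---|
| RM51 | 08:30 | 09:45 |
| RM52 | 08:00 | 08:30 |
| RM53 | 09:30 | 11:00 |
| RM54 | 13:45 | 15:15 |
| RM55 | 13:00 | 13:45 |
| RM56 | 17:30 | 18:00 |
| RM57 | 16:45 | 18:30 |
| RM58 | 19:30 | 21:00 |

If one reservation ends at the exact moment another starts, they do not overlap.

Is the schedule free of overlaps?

No

Two intervals overlap when each starts before the other ends.
Sorted by start: RM52, RM51, RM53, RM55, RM54, RM57, RM56, RM58.
RM51 starts exactly when RM52 ends (back-to-back, no overlap), so RM52 has no further overlaps.
RM53 starts before RM51 ends → RM51 and RM53 overlap.
That's a conflict, so the schedule is not conflict-free.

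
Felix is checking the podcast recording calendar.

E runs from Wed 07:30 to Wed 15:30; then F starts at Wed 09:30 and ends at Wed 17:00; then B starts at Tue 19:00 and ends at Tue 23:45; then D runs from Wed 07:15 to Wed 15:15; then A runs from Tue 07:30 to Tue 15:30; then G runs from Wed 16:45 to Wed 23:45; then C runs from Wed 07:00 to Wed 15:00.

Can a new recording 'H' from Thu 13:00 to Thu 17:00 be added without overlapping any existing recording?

Yes — the slot is free

A: ends Tue 15:30 at or before H starts Thu 13:00 → clear.
B: ends Tue 23:45 at or before H starts Thu 13:00 → clear.
C: ends Wed 15:00 at or before H starts Thu 13:00 → clear.
D: ends Wed 15:15 at or before H starts Thu 13:00 → clear.
E: ends Wed 15:30 at or before H starts Thu 13:00 → clear.
F: ends Wed 17:00 at or before H starts Thu 13:00 → clear.
G: ends Wed 23:45 at or before H starts Thu 13:00 → clear.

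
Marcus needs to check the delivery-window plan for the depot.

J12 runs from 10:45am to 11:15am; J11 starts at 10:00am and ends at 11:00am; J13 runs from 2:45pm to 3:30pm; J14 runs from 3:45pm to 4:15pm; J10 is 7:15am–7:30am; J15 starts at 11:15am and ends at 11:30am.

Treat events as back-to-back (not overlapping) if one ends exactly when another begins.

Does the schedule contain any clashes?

Check each pair: they overlap iff neither finishes before the other starts.
Sorted by start: J10, J11, J12, J15, J13, J14.
J11 starts after J10 ends, so J10 has no further overlaps.
J12 starts before J11 ends → J11 and J12 overlap.
That's a conflict, so the schedule is not conflict-free.

Yes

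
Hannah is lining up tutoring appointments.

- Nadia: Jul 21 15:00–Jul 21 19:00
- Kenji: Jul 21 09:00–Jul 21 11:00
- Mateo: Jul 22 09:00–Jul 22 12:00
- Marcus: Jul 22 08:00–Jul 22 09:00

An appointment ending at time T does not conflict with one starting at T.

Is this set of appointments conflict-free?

Sorted by start: Kenji, Nadia, Marcus, Mateo.
Nadia starts after Kenji ends — done with Kenji.
Marcus starts after Nadia ends — done with Nadia.
Mateo starts exactly when Marcus ends (back-to-back, no overlap).
Every pair is clear; the schedule has no overlaps.

Yes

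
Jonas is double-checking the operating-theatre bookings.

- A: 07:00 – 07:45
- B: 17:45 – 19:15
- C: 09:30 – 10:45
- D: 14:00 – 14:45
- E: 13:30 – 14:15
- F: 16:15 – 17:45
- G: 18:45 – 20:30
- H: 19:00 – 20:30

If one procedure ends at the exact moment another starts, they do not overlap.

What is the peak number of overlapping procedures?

Walk through starts and ends in time order (an end at T is processed before a start at T):
07:00 start A → 1
07:45 end A → 0
09:30 start C → 1
10:45 end C → 0
13:30 start E → 1
14:00 start D → 2
14:15 end E → 1
14:45 end D → 0
16:15 start F → 1
17:45 end F → 0
17:45 start B → 1
18:45 start G → 2
19:00 start H → 3
19:15 end B → 2
20:30 end G → 1
20:30 end H → 0
Peak is 3, at 19:00 (B, G, H).

3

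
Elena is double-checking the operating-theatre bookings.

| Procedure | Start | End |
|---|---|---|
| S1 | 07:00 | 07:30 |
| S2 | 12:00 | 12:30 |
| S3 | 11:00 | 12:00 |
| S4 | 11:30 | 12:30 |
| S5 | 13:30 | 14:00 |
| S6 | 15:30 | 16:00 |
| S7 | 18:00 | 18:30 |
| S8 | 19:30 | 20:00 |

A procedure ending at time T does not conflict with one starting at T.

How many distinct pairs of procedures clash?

Sorted by start: S1, S3, S4, S2, S5, S6, S7, S8.
S3 starts after S1 ends, so nothing later overlaps S1 either.
S4 starts before S3 ends → S3 and S4 overlap.
S2 starts exactly when S3 ends (back-to-back, no overlap), so nothing later overlaps S3 either.
S2 starts before S4 ends → S4 and S2 overlap.
S5 starts after S4 ends, so nothing later overlaps S4 either.
S5 starts after S2 ends, so nothing later overlaps S2 either.
S6 starts after S5 ends, so nothing later overlaps S5 either.
S7 starts after S6 ends, so nothing later overlaps S6 either.
S8 starts after S7 ends.
Overlapping pairs: S2 & S4, S3 & S4 — 2 in total.

2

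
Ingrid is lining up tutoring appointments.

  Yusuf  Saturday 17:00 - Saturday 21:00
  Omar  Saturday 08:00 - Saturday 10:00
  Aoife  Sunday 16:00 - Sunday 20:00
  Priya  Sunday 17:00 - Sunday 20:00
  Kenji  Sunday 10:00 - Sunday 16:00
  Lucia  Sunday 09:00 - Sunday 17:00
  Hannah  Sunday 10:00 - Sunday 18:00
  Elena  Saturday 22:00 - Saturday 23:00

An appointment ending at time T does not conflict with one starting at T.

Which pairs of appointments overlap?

Aoife & Hannah, Aoife & Lucia, Aoife & Priya, Hannah & Kenji, Hannah & Lucia, Hannah & Priya, Kenji & Lucia

Sorted by start: Omar, Yusuf, Elena, Lucia, Hannah, Kenji, Aoife, Priya.
Yusuf starts after Omar ends — done with Omar.
Elena starts after Yusuf ends — done with Yusuf.
Lucia starts after Elena ends — done with Elena.
Hannah starts before Lucia ends → Lucia and Hannah overlap.
Kenji starts before Lucia ends → Lucia and Kenji overlap.
Aoife starts before Lucia ends → Lucia and Aoife overlap.
Priya starts exactly when Lucia ends (back-to-back, no overlap).
Kenji starts before Hannah ends → Hannah and Kenji overlap.
Aoife starts before Hannah ends → Hannah and Aoife overlap.
Priya starts before Hannah ends → Hannah and Priya overlap.
Aoife starts exactly when Kenji ends (back-to-back, no overlap) — done with Kenji.
Priya starts before Aoife ends → Aoife and Priya overlap.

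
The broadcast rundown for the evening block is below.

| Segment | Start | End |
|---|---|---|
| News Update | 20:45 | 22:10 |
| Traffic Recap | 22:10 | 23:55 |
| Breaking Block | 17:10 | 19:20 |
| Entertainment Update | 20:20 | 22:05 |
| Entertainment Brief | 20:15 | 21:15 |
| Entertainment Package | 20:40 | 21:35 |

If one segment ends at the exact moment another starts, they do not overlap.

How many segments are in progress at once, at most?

4

Sort all start/end points and keep a running count:
17:10 start Breaking Block → 1
19:20 end Breaking Block → 0
20:15 start Entertainment Brief → 1
20:20 start Entertainment Update → 2
20:40 start Entertainment Package → 3
20:45 start News Update → 4
21:15 end Entertainment Brief → 3
21:35 end Entertainment Package → 2
22:05 end Entertainment Update → 1
22:10 end News Update → 0
22:10 start Traffic Recap → 1
23:55 end Traffic Recap → 0
Peak is 4, at 20:45 (Entertainment Brief, Entertainment Package, Entertainment Update, News Update).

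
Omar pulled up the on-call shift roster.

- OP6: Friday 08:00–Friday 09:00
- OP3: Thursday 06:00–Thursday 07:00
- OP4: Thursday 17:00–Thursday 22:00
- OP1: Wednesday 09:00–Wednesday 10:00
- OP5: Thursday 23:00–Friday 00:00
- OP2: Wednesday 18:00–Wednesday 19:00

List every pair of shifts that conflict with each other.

Sorted by start: OP1, OP2, OP3, OP4, OP5, OP6.
OP2 starts after OP1 ends — done with OP1.
OP3 starts after OP2 ends — done with OP2.
OP4 starts after OP3 ends — done with OP3.
OP5 starts after OP4 ends — done with OP4.
OP6 starts after OP5 ends.

no overlapping pairs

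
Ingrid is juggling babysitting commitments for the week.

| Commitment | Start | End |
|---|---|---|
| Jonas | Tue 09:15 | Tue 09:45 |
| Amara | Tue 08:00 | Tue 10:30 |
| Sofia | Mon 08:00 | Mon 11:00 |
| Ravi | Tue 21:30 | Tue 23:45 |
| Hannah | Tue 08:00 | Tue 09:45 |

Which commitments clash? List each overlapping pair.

Amara & Hannah, Amara & Jonas, Hannah & Jonas

Sorted by start: Sofia, Amara, Hannah, Jonas, Ravi.
Amara starts after Sofia ends, so nothing later overlaps Sofia either.
Hannah starts before Amara ends → Amara and Hannah overlap.
Jonas starts before Amara ends → Amara and Jonas overlap.
Ravi starts after Amara ends.
Jonas starts before Hannah ends → Hannah and Jonas overlap.
Ravi starts after Hannah ends.
Ravi starts after Jonas ends.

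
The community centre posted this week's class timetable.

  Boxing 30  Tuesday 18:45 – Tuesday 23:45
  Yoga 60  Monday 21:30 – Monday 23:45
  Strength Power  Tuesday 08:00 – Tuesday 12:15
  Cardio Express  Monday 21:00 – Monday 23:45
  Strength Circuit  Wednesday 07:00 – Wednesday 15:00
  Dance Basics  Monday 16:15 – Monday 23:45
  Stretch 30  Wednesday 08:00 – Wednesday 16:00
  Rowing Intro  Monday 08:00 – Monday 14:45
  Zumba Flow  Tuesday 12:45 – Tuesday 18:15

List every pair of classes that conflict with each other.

Cardio Express & Dance Basics, Cardio Express & Yoga 60, Dance Basics & Yoga 60, Strength Circuit & Stretch 30

Two intervals overlap when each starts before the other ends.
Sorted by start: Rowing Intro, Dance Basics, Cardio Express, Yoga 60, Strength Power, Zumba Flow, Boxing 30, Strength Circuit, Stretch 30.
Dance Basics starts after Rowing Intro ends; Rowing Intro is clear from here.
Cardio Express starts before Dance Basics ends → Dance Basics and Cardio Express overlap.
Yoga 60 starts before Dance Basics ends → Dance Basics and Yoga 60 overlap.
Strength Power starts after Dance Basics ends; Dance Basics is clear from here.
Yoga 60 starts before Cardio Express ends → Cardio Express and Yoga 60 overlap.
Strength Power starts after Cardio Express ends; Cardio Express is clear from here.
Strength Power starts after Yoga 60 ends; Yoga 60 is clear from here.
Zumba Flow starts after Strength Power ends; Strength Power is clear from here.
Boxing 30 starts after Zumba Flow ends; Zumba Flow is clear from here.
Strength Circuit starts after Boxing 30 ends; Boxing 30 is clear from here.
Stretch 30 starts before Strength Circuit ends → Strength Circuit and Stretch 30 overlap.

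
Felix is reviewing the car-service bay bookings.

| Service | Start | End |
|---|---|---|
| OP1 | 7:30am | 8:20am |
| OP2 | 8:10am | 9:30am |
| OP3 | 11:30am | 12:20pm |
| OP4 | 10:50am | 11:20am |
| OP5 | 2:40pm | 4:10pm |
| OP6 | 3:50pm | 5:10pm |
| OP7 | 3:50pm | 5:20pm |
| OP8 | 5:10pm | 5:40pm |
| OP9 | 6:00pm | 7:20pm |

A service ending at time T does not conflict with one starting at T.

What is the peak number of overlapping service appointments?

Walk through starts and ends in time order (an end at T is processed before a start at T):
7:30am start OP1 → 1
8:10am start OP2 → 2
8:20am end OP1 → 1
9:30am end OP2 → 0
10:50am start OP4 → 1
11:20am end OP4 → 0
11:30am start OP3 → 1
12:20pm end OP3 → 0
2:40pm start OP5 → 1
3:50pm start OP6 → 2
3:50pm start OP7 → 3
4:10pm end OP5 → 2
5:10pm end OP6 → 1
5:10pm start OP8 → 2
5:20pm end OP7 → 1
5:40pm end OP8 → 0
6:00pm start OP9 → 1
7:20pm end OP9 → 0
Peak is 3, at 3:50pm (OP5, OP6, OP7).

3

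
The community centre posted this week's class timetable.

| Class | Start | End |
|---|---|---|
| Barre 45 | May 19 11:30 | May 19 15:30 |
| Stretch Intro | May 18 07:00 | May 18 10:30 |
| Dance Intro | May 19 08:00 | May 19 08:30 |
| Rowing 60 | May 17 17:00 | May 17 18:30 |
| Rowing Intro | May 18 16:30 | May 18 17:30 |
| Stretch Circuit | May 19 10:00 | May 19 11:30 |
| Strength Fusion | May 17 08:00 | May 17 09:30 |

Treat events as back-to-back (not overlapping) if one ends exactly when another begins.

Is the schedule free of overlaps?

Yes

Sorted by start: Strength Fusion, Rowing 60, Stretch Intro, Rowing Intro, Dance Intro, Stretch Circuit, Barre 45.
Rowing 60 starts after Strength Fusion ends, so nothing later overlaps Strength Fusion either.
Stretch Intro starts after Rowing 60 ends, so nothing later overlaps Rowing 60 either.
Rowing Intro starts after Stretch Intro ends, so nothing later overlaps Stretch Intro either.
Dance Intro starts after Rowing Intro ends, so nothing later overlaps Rowing Intro either.
Stretch Circuit starts after Dance Intro ends, so nothing later overlaps Dance Intro either.
Barre 45 starts exactly when Stretch Circuit ends (back-to-back, no overlap).
Every pair is clear; the schedule has no overlaps.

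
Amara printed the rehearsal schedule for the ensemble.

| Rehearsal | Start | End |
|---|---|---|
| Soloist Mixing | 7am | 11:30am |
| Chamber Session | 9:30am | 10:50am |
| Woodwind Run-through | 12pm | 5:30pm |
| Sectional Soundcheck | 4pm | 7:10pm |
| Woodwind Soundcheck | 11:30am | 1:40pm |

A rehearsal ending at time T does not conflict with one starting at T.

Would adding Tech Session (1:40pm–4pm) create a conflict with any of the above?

Yes — it overlaps Woodwind Run-through

Soloist Mixing: ends 11:30am at or before Tech Session starts 1:40pm → clear.
Chamber Session: ends 10:50am at or before Tech Session starts 1:40pm → clear.
Woodwind Soundcheck: ends 1:40pm at or before Tech Session starts 1:40pm → clear.
Woodwind Run-through: starts 12pm before Tech Session ends 4pm, and ends 5:30pm after Tech Session starts 1:40pm → overlap.
Sectional Soundcheck: starts 4pm at or after Tech Session ends 4pm → clear.
Tech Session overlaps Woodwind Run-through.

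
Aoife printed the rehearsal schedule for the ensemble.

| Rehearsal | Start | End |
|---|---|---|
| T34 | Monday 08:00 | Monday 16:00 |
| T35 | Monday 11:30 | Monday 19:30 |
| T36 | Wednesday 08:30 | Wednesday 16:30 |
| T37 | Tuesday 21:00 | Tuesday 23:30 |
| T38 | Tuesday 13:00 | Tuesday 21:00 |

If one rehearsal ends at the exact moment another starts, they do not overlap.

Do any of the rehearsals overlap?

Sorted by start: T34, T35, T38, T37, T36.
T35 starts before T34 ends → T34 and T35 overlap.
That's a conflict, so the schedule is not conflict-free.

Yes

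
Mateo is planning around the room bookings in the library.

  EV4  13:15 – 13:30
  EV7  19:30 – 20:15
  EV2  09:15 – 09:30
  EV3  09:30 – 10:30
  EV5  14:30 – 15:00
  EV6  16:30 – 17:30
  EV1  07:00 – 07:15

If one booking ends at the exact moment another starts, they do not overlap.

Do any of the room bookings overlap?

Two intervals overlap when each starts before the other ends.
Sorted by start: EV1, EV2, EV3, EV4, EV5, EV6, EV7.
EV2 starts after EV1 ends, so nothing later overlaps EV1 either.
EV3 starts exactly when EV2 ends (back-to-back, no overlap), so nothing later overlaps EV2 either.
EV4 starts after EV3 ends, so nothing later overlaps EV3 either.
EV5 starts after EV4 ends, so nothing later overlaps EV4 either.
EV6 starts after EV5 ends, so nothing later overlaps EV5 either.
EV7 starts after EV6 ends.
Every pair is clear; the schedule has no overlaps.

No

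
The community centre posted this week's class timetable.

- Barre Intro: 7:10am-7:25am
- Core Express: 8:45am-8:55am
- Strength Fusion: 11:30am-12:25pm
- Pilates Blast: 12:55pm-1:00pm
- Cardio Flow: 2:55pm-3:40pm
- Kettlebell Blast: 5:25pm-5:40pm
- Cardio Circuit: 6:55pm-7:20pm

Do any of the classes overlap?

No

Check each pair: they overlap iff neither finishes before the other starts.
Sorted by start: Barre Intro, Core Express, Strength Fusion, Pilates Blast, Cardio Flow, Kettlebell Blast, Cardio Circuit.
Core Express starts after Barre Intro ends, so Barre Intro has no further overlaps.
Strength Fusion starts after Core Express ends, so Core Express has no further overlaps.
Pilates Blast starts after Strength Fusion ends, so Strength Fusion has no further overlaps.
Cardio Flow starts after Pilates Blast ends, so Pilates Blast has no further overlaps.
Kettlebell Blast starts after Cardio Flow ends, so Cardio Flow has no further overlaps.
Cardio Circuit starts after Kettlebell Blast ends.
Every pair is clear; the schedule has no overlaps.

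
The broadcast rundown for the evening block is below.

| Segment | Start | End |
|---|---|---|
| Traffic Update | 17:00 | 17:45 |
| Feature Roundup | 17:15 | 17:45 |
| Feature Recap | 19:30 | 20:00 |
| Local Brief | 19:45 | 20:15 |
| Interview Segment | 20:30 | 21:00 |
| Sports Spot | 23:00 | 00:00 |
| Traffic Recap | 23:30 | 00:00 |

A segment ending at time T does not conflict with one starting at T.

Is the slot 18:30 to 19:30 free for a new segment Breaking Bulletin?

Traffic Update: ends 17:45 at or before Breaking Bulletin starts 18:30 → clear.
Feature Roundup: ends 17:45 at or before Breaking Bulletin starts 18:30 → clear.
Feature Recap: starts 19:30 at or after Breaking Bulletin ends 19:30 → clear.
Local Brief: starts 19:45 at or after Breaking Bulletin ends 19:30 → clear.
Interview Segment: starts 20:30 at or after Breaking Bulletin ends 19:30 → clear.
Sports Spot: starts 23:00 at or after Breaking Bulletin ends 19:30 → clear.
Traffic Recap: starts 23:30 at or after Breaking Bulletin ends 19:30 → clear.

Yes — the slot is free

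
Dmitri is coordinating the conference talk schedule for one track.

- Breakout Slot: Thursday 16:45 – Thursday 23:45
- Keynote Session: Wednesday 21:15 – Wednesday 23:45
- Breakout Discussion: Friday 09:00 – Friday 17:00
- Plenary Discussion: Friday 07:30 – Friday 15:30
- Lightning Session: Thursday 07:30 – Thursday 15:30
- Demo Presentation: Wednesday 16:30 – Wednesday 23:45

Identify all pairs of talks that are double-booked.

Breakout Discussion & Plenary Discussion, Demo Presentation & Keynote Session

Two intervals overlap when each starts before the other ends.
Sorted by start: Demo Presentation, Keynote Session, Lightning Session, Breakout Slot, Plenary Discussion, Breakout Discussion.
Keynote Session starts before Demo Presentation ends → Demo Presentation and Keynote Session overlap.
Lightning Session starts after Demo Presentation ends — done with Demo Presentation.
Lightning Session starts after Keynote Session ends — done with Keynote Session.
Breakout Slot starts after Lightning Session ends — done with Lightning Session.
Plenary Discussion starts after Breakout Slot ends — done with Breakout Slot.
Breakout Discussion starts before Plenary Discussion ends → Plenary Discussion and Breakout Discussion overlap.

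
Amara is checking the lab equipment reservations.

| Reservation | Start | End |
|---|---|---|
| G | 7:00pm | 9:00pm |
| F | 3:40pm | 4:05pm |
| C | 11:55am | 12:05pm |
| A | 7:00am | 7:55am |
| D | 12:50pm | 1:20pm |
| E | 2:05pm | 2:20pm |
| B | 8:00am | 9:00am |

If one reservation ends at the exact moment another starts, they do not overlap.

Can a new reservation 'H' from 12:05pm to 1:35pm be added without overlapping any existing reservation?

No — it overlaps D

A: ends 7:55am at or before H starts 12:05pm → clear.
B: ends 9:00am at or before H starts 12:05pm → clear.
C: ends 12:05pm at or before H starts 12:05pm → clear.
D: starts 12:50pm before H ends 1:35pm, and ends 1:20pm after H starts 12:05pm → overlap.
E: starts 2:05pm at or after H ends 1:35pm → clear.
F: starts 3:40pm at or after H ends 1:35pm → clear.
G: starts 7:00pm at or after H ends 1:35pm → clear.
H overlaps D.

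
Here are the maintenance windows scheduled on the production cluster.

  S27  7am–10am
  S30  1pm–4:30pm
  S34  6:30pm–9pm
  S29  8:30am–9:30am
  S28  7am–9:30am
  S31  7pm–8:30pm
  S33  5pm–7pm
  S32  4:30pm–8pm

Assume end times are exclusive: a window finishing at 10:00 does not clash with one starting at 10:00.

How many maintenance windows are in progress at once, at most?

3

Sort all start/end points and keep a running count:
7am start S27 → 1
7am start S28 → 2
8:30am start S29 → 3
9:30am end S28 → 2
9:30am end S29 → 1
10am end S27 → 0
1pm start S30 → 1
4:30pm end S30 → 0
4:30pm start S32 → 1
5pm start S33 → 2
6:30pm start S34 → 3
7pm end S33 → 2
7pm start S31 → 3
8pm end S32 → 2
8:30pm end S31 → 1
9pm end S34 → 0
Peak is 3, at 8:30am (S27, S28, S29).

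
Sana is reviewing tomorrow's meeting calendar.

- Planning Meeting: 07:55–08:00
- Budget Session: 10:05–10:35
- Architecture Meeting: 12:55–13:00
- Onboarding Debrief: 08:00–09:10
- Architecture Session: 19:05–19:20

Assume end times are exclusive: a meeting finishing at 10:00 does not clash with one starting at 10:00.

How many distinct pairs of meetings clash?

0

Sorted by start: Planning Meeting, Onboarding Debrief, Budget Session, Architecture Meeting, Architecture Session.
Onboarding Debrief starts exactly when Planning Meeting ends (back-to-back, no overlap); Planning Meeting is clear from here.
Budget Session starts after Onboarding Debrief ends; Onboarding Debrief is clear from here.
Architecture Meeting starts after Budget Session ends; Budget Session is clear from here.
Architecture Session starts after Architecture Meeting ends.
No pair overlaps.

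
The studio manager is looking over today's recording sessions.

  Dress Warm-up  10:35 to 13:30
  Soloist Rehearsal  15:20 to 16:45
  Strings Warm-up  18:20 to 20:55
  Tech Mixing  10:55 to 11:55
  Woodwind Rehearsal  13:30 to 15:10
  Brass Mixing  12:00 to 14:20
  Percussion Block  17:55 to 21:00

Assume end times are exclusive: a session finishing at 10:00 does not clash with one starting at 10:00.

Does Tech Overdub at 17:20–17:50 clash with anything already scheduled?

Dress Warm-up: ends 13:30 at or before Tech Overdub starts 17:20 → clear.
Tech Mixing: ends 11:55 at or before Tech Overdub starts 17:20 → clear.
Brass Mixing: ends 14:20 at or before Tech Overdub starts 17:20 → clear.
Woodwind Rehearsal: ends 15:10 at or before Tech Overdub starts 17:20 → clear.
Soloist Rehearsal: ends 16:45 at or before Tech Overdub starts 17:20 → clear.
Percussion Block: starts 17:55 at or after Tech Overdub ends 17:50 → clear.
Strings Warm-up: starts 18:20 at or after Tech Overdub ends 17:50 → clear.

No — it doesn't clash with anything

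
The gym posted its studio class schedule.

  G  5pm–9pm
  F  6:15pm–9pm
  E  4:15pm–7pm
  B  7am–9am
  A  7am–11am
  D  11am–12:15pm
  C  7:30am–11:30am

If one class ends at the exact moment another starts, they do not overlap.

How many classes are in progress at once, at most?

3

Sort all start/end points and keep a running count:
7am start A → 1
7am start B → 2
7:30am start C → 3
9am end B → 2
11am end A → 1
11am start D → 2
11:30am end C → 1
12:15pm end D → 0
4:15pm start E → 1
5pm start G → 2
6:15pm start F → 3
7pm end E → 2
9pm end F → 1
9pm end G → 0
Peak is 3, at 7:30am (A, B, C).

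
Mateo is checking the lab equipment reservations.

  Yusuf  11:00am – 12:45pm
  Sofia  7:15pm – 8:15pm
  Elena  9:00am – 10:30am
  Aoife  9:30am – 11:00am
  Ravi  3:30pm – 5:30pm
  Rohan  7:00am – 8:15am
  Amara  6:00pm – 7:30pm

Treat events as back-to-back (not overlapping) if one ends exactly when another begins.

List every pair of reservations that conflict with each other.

Amara & Sofia, Aoife & Elena

Sorted by start: Rohan, Elena, Aoife, Yusuf, Ravi, Amara, Sofia.
Elena starts after Rohan ends; Rohan is clear from here.
Aoife starts before Elena ends → Elena and Aoife overlap.
Yusuf starts after Elena ends; Elena is clear from here.
Yusuf starts exactly when Aoife ends (back-to-back, no overlap); Aoife is clear from here.
Ravi starts after Yusuf ends; Yusuf is clear from here.
Amara starts after Ravi ends; Ravi is clear from here.
Sofia starts before Amara ends → Amara and Sofia overlap.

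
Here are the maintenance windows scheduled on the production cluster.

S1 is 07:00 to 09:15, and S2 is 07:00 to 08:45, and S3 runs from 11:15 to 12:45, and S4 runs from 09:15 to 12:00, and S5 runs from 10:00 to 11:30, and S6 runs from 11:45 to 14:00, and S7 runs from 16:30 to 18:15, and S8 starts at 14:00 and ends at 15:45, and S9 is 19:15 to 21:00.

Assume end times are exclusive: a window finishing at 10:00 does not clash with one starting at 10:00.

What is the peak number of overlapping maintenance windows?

Sweep the timeline, counting +1 at each start and −1 at each end (ends before starts at a tie):
07:00 start S1 → 1
07:00 start S2 → 2
08:45 end S2 → 1
09:15 end S1 → 0
09:15 start S4 → 1
10:00 start S5 → 2
11:15 start S3 → 3
11:30 end S5 → 2
11:45 start S6 → 3
12:00 end S4 → 2
12:45 end S3 → 1
14:00 end S6 → 0
14:00 start S8 → 1
15:45 end S8 → 0
16:30 start S7 → 1
18:15 end S7 → 0
19:15 start S9 → 1
21:00 end S9 → 0
Peak is 3, at 11:15 (S3, S4, S5).

3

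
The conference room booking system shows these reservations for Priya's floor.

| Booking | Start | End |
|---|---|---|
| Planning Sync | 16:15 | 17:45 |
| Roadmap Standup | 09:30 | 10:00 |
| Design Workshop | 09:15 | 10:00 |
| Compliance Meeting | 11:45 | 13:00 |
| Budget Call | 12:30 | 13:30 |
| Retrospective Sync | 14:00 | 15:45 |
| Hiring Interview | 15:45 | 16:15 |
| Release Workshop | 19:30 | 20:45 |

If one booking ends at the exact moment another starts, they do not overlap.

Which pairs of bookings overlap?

Budget Call & Compliance Meeting, Design Workshop & Roadmap Standup

Check each pair: they overlap iff neither finishes before the other starts.
Sorted by start: Design Workshop, Roadmap Standup, Compliance Meeting, Budget Call, Retrospective Sync, Hiring Interview, Planning Sync, Release Workshop.
Roadmap Standup starts before Design Workshop ends → Design Workshop and Roadmap Standup overlap.
Compliance Meeting starts after Design Workshop ends; Design Workshop is clear from here.
Compliance Meeting starts after Roadmap Standup ends; Roadmap Standup is clear from here.
Budget Call starts before Compliance Meeting ends → Compliance Meeting and Budget Call overlap.
Retrospective Sync starts after Compliance Meeting ends; Compliance Meeting is clear from here.
Retrospective Sync starts after Budget Call ends; Budget Call is clear from here.
Hiring Interview starts exactly when Retrospective Sync ends (back-to-back, no overlap); Retrospective Sync is clear from here.
Planning Sync starts exactly when Hiring Interview ends (back-to-back, no overlap); Hiring Interview is clear from here.
Release Workshop starts after Planning Sync ends.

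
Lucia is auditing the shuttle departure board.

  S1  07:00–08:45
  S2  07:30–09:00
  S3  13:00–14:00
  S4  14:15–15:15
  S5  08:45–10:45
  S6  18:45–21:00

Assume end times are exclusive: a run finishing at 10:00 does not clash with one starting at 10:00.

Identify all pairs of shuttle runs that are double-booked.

S1 & S2, S2 & S5

Sorted by start: S1, S2, S5, S3, S4, S6.
S2 starts before S1 ends → S1 and S2 overlap.
S5 starts exactly when S1 ends (back-to-back, no overlap), so S1 has no further overlaps.
S5 starts before S2 ends → S2 and S5 overlap.
S3 starts after S2 ends, so S2 has no further overlaps.
S3 starts after S5 ends, so S5 has no further overlaps.
S4 starts after S3 ends, so S3 has no further overlaps.
S6 starts after S4 ends.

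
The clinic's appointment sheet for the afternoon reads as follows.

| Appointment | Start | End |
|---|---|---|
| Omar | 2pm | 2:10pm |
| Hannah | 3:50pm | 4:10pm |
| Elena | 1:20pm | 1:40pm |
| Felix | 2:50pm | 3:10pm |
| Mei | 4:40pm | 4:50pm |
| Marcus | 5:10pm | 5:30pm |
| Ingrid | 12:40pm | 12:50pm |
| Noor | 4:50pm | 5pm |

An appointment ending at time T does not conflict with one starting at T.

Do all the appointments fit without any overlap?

Yes

Two intervals overlap when each starts before the other ends.
Sorted by start: Ingrid, Elena, Omar, Felix, Hannah, Mei, Noor, Marcus.
Elena starts after Ingrid ends; Ingrid is clear from here.
Omar starts after Elena ends; Elena is clear from here.
Felix starts after Omar ends; Omar is clear from here.
Hannah starts after Felix ends; Felix is clear from here.
Mei starts after Hannah ends; Hannah is clear from here.
Noor starts exactly when Mei ends (back-to-back, no overlap); Mei is clear from here.
Marcus starts after Noor ends.
Every pair is clear; the schedule has no overlaps.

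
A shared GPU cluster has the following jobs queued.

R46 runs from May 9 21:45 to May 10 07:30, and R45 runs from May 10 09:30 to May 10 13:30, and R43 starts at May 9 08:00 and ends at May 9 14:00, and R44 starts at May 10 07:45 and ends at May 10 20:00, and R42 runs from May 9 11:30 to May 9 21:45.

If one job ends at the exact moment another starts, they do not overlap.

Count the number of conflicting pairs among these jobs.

2

Two intervals overlap when each starts before the other ends.
Sorted by start: R43, R42, R46, R44, R45.
R42 starts before R43 ends → R43 and R42 overlap.
R46 starts after R43 ends, so nothing later overlaps R43 either.
R46 starts exactly when R42 ends (back-to-back, no overlap), so nothing later overlaps R42 either.
R44 starts after R46 ends, so nothing later overlaps R46 either.
R45 starts before R44 ends → R44 and R45 overlap.
Overlapping pairs: R42 & R43, R44 & R45 — 2 in total.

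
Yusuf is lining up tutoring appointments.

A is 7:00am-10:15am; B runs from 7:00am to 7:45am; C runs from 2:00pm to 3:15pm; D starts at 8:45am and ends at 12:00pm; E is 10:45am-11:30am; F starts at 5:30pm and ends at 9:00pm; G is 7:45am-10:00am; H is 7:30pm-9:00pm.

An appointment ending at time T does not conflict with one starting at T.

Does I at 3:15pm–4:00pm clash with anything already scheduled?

A: ends 10:15am at or before I starts 3:15pm → clear.
B: ends 7:45am at or before I starts 3:15pm → clear.
G: ends 10:00am at or before I starts 3:15pm → clear.
D: ends 12:00pm at or before I starts 3:15pm → clear.
E: ends 11:30am at or before I starts 3:15pm → clear.
C: ends 3:15pm at or before I starts 3:15pm → clear.
F: starts 5:30pm at or after I ends 4:00pm → clear.
H: starts 7:30pm at or after I ends 4:00pm → clear.

No — it doesn't clash with anything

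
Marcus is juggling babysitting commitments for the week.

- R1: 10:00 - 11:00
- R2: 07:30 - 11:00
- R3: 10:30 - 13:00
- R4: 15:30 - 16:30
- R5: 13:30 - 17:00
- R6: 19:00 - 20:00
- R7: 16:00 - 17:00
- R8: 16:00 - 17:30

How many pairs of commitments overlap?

9

Sorted by start: R2, R1, R3, R5, R4, R7, R8, R6.
R1 starts before R2 ends → R2 and R1 overlap.
R3 starts before R2 ends → R2 and R3 overlap.
R5 starts after R2 ends; R2 is clear from here.
R3 starts before R1 ends → R1 and R3 overlap.
R5 starts after R1 ends; R1 is clear from here.
R5 starts after R3 ends; R3 is clear from here.
R4 starts before R5 ends → R5 and R4 overlap.
R7 starts before R5 ends → R5 and R7 overlap.
R8 starts before R5 ends → R5 and R8 overlap.
R6 starts after R5 ends.
R7 starts before R4 ends → R4 and R7 overlap.
R8 starts before R4 ends → R4 and R8 overlap.
R6 starts after R4 ends.
R8 starts before R7 ends → R7 and R8 overlap.
R6 starts after R7 ends.
R6 starts after R8 ends.
Overlapping pairs: R1 & R2, R1 & R3, R2 & R3, R4 & R5, R4 & R7, R4 & R8, R5 & R7, R5 & R8, R7 & R8 — 9 in total.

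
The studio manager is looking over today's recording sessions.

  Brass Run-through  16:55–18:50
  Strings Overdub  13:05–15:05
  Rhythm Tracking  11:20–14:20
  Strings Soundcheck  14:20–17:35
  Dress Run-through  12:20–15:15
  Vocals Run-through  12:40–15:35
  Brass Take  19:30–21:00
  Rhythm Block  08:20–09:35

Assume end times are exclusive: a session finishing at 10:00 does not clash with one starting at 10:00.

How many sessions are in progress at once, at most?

Sort all start/end points and keep a running count:
08:20 start Rhythm Block → 1
09:35 end Rhythm Block → 0
11:20 start Rhythm Tracking → 1
12:20 start Dress Run-through → 2
12:40 start Vocals Run-through → 3
13:05 start Strings Overdub → 4
14:20 end Rhythm Tracking → 3
14:20 start Strings Soundcheck → 4
15:05 end Strings Overdub → 3
15:15 end Dress Run-through → 2
15:35 end Vocals Run-through → 1
16:55 start Brass Run-through → 2
17:35 end Strings Soundcheck → 1
18:50 end Brass Run-through → 0
19:30 start Brass Take → 1
21:00 end Brass Take → 0
Peak is 4, at 13:05 (Dress Run-through, Rhythm Tracking, Strings Overdub, Vocals Run-through).

4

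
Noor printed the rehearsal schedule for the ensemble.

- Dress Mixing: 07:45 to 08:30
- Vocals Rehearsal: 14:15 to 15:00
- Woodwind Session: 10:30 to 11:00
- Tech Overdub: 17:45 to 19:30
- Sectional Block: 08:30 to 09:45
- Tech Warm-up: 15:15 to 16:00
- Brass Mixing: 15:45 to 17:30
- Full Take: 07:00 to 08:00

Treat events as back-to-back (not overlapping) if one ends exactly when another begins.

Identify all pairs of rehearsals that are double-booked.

Sorted by start: Full Take, Dress Mixing, Sectional Block, Woodwind Session, Vocals Rehearsal, Tech Warm-up, Brass Mixing, Tech Overdub.
Dress Mixing starts before Full Take ends → Full Take and Dress Mixing overlap.
Sectional Block starts after Full Take ends — done with Full Take.
Sectional Block starts exactly when Dress Mixing ends (back-to-back, no overlap) — done with Dress Mixing.
Woodwind Session starts after Sectional Block ends — done with Sectional Block.
Vocals Rehearsal starts after Woodwind Session ends — done with Woodwind Session.
Tech Warm-up starts after Vocals Rehearsal ends — done with Vocals Rehearsal.
Brass Mixing starts before Tech Warm-up ends → Tech Warm-up and Brass Mixing overlap.
Tech Overdub starts after Tech Warm-up ends.
Tech Overdub starts after Brass Mixing ends.

Brass Mixing & Tech Warm-up, Dress Mixing & Full Take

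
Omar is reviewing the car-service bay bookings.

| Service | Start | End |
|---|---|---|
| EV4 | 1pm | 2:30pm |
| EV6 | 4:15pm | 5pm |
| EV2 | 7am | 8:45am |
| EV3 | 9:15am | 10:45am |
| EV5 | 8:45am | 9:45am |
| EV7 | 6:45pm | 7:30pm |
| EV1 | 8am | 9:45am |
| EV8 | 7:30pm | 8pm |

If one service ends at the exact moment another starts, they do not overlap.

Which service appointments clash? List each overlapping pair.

Check each pair: they overlap iff neither finishes before the other starts.
Sorted by start: EV2, EV1, EV5, EV3, EV4, EV6, EV7, EV8.
EV1 starts before EV2 ends → EV2 and EV1 overlap.
EV5 starts exactly when EV2 ends (back-to-back, no overlap), so nothing later overlaps EV2 either.
EV5 starts before EV1 ends → EV1 and EV5 overlap.
EV3 starts before EV1 ends → EV1 and EV3 overlap.
EV4 starts after EV1 ends, so nothing later overlaps EV1 either.
EV3 starts before EV5 ends → EV5 and EV3 overlap.
EV4 starts after EV5 ends, so nothing later overlaps EV5 either.
EV4 starts after EV3 ends, so nothing later overlaps EV3 either.
EV6 starts after EV4 ends, so nothing later overlaps EV4 either.
EV7 starts after EV6 ends, so nothing later overlaps EV6 either.
EV8 starts exactly when EV7 ends (back-to-back, no overlap).

EV1 & EV2, EV1 & EV3, EV1 & EV5, EV3 & EV5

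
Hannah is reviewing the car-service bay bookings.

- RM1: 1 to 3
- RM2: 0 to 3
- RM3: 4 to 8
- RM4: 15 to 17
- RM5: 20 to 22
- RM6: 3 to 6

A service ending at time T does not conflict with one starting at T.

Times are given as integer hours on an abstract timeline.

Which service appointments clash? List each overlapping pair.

Two intervals overlap when each starts before the other ends.
Sorted by start: RM2, RM1, RM6, RM3, RM4, RM5.
RM1 starts before RM2 ends → RM2 and RM1 overlap.
RM6 starts exactly when RM2 ends (back-to-back, no overlap), so nothing later overlaps RM2 either.
RM6 starts exactly when RM1 ends (back-to-back, no overlap), so nothing later overlaps RM1 either.
RM3 starts before RM6 ends → RM6 and RM3 overlap.
RM4 starts after RM6 ends, so nothing later overlaps RM6 either.
RM4 starts after RM3 ends, so nothing later overlaps RM3 either.
RM5 starts after RM4 ends.

RM1 & RM2, RM3 & RM6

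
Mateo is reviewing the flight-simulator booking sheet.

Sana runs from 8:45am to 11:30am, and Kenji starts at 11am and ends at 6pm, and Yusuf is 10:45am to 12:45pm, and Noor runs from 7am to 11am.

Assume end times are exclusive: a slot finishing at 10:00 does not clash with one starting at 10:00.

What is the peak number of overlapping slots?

3

Sweep the timeline, counting +1 at each start and −1 at each end (ends before starts at a tie):
7am start Noor → 1
8:45am start Sana → 2
10:45am start Yusuf → 3
11am end Noor → 2
11am start Kenji → 3
11:30am end Sana → 2
12:45pm end Yusuf → 1
6pm end Kenji → 0
Peak is 3, at 10:45am (Noor, Sana, Yusuf).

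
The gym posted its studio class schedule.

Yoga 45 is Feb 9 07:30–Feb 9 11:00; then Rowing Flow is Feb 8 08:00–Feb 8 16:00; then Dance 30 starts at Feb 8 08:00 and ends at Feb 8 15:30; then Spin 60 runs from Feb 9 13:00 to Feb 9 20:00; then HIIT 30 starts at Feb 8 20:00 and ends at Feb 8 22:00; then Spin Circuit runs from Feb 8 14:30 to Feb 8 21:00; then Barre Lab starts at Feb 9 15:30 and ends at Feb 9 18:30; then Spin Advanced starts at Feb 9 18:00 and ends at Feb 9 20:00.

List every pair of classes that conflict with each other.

Sorted by start: Dance 30, Rowing Flow, Spin Circuit, HIIT 30, Yoga 45, Spin 60, Barre Lab, Spin Advanced.
Rowing Flow starts before Dance 30 ends → Dance 30 and Rowing Flow overlap.
Spin Circuit starts before Dance 30 ends → Dance 30 and Spin Circuit overlap.
HIIT 30 starts after Dance 30 ends — done with Dance 30.
Spin Circuit starts before Rowing Flow ends → Rowing Flow and Spin Circuit overlap.
HIIT 30 starts after Rowing Flow ends — done with Rowing Flow.
HIIT 30 starts before Spin Circuit ends → Spin Circuit and HIIT 30 overlap.
Yoga 45 starts after Spin Circuit ends — done with Spin Circuit.
Yoga 45 starts after HIIT 30 ends — done with HIIT 30.
Spin 60 starts after Yoga 45 ends — done with Yoga 45.
Barre Lab starts before Spin 60 ends → Spin 60 and Barre Lab overlap.
Spin Advanced starts before Spin 60 ends → Spin 60 and Spin Advanced overlap.
Spin Advanced starts before Barre Lab ends → Barre Lab and Spin Advanced overlap.

Barre Lab & Spin 60, Barre Lab & Spin Advanced, Dance 30 & Rowing Flow, Dance 30 & Spin Circuit, HIIT 30 & Spin Circuit, Rowing Flow & Spin Circuit, Spin 60 & Spin Advanced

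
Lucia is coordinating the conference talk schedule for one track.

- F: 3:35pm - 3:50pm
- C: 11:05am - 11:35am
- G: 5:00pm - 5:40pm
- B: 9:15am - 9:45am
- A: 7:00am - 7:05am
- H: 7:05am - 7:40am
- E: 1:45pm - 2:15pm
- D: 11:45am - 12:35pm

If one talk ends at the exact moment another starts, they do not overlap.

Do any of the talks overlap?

Sorted by start: A, H, B, C, D, E, F, G.
H starts exactly when A ends (back-to-back, no overlap) — done with A.
B starts after H ends — done with H.
C starts after B ends — done with B.
D starts after C ends — done with C.
E starts after D ends — done with D.
F starts after E ends — done with E.
G starts after F ends.
Every pair is clear; the schedule has no overlaps.

No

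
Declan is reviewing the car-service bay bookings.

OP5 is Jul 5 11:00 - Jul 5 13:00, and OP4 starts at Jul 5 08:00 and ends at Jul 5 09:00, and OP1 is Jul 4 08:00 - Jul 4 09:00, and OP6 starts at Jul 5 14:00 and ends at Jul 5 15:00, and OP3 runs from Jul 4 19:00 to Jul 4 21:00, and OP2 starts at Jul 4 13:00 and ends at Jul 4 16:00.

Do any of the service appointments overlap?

Sorted by start: OP1, OP2, OP3, OP4, OP5, OP6.
OP2 starts after OP1 ends — done with OP1.
OP3 starts after OP2 ends — done with OP2.
OP4 starts after OP3 ends — done with OP3.
OP5 starts after OP4 ends — done with OP4.
OP6 starts after OP5 ends.
Every pair is clear; the schedule has no overlaps.

No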